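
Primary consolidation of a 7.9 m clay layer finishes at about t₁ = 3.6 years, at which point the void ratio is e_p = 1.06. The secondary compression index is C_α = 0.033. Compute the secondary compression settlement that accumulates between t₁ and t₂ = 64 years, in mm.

Secondary compression: S_s = C_α·H/(1+e_p)·log₁₀(t₂/t₁)
S_s = 0.033×7.9/(1+1.06)×log₁₀(64/3.6)
    = 0.1266 × 1.25 = 0.1582 m

S_s ≈ 158 mm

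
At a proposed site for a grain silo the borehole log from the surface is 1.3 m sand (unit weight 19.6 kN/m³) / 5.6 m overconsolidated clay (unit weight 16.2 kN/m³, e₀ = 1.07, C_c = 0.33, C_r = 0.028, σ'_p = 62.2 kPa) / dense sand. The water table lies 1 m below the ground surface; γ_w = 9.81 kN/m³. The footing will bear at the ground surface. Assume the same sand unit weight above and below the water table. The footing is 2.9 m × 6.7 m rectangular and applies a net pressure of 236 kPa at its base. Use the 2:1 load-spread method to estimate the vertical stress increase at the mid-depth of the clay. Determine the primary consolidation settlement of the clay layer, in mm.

S_c ≈ 202 mm

Mid-depth of clay below the ground surface: z = 1.3 + 5.6/2 = 4.1 m.
Total vertical stress at mid-clay: σ_v = 19.6×1.3 + 16.2×2.8 = 70.84 kPa.
Pore pressure: u = 9.81×(4.1 − 1) = 30.411 kPa.
Initial effective stress: σ'_0 = σ_v − u = 70.84 − 30.411 = 40.429 kPa.
Stress increase at mid-clay by the 2:1 spreading method:
Δσ = qBL/((B+z)(L+z)) = 236×2.9×6.7/((2.9+4.1)(6.7+4.1)) = 60.654 kPa
Final effective stress: σ'_f = 40.429 + 60.654 = 101.08 kPa.
σ'_f = 101.08 > σ'_p = 62.2 kPa, so the stress path crosses the preconsolidation pressure — recompression up to σ'_p, then virgin compression beyond:
S_c = H/(1+e₀)·[C_r·log₁₀(σ'_p/σ'_0) + C_c·log₁₀(σ'_f/σ'_p)]
    = 5.6/2.07 × [0.028×log₁₀(62.2/40.429) + 0.33×log₁₀(101.08/62.2)]
    = 2.7053 × [0.0052387 + 0.069589] = 0.2024 m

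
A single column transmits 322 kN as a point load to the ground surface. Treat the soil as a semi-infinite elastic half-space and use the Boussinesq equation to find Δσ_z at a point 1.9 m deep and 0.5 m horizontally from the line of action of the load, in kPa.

Δσ_z ≈ 36 kPa

Boussinesq vertical stress below a point load on an elastic half-space:
Δσ_z = 3P/(2πz²) · [1 + (r/z)²]^(−5/2)
r/z = 0.5/1.9 = 0.26316; [1+(r/z)²]^(−5/2) = 0.84586.
Δσ_z = 3×322/(2π×1.9²) × 0.84586 = 42.588 × 0.84586 = 36.02 kPa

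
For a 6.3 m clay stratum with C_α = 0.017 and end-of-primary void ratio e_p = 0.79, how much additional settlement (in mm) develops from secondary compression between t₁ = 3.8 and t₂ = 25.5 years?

Secondary compression: S_s = C_α·H/(1+e_p)·log₁₀(t₂/t₁)
S_s = 0.017×6.3/(1+0.79)×log₁₀(25.5/3.8)
    = 0.05983 × 0.8268 = 0.04947 m

S_s ≈ 49.5 mm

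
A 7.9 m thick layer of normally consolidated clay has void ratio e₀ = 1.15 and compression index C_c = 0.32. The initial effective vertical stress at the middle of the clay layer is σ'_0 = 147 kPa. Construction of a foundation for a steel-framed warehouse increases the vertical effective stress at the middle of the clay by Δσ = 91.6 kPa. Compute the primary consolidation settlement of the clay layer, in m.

S_c ≈ 0.247 m

Final effective stress: σ'_f = σ'_0 + Δσ = 147 + 91.6 = 238.6 kPa.
Normally consolidated clay, so the full stress increment lies on the virgin compression line:
S_c = C_c·H/(1+e₀)·log₁₀(σ'_f/σ'_0) = 0.32×7.9/(1+1.15)×log₁₀(238.6/147)
    = 1.1758 × 0.21035 = 0.2473 m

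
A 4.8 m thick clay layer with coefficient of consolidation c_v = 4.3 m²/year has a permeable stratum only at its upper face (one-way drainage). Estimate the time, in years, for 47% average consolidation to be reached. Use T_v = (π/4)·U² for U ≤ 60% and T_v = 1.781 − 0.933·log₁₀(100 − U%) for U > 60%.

Drainage path length: H_d = H = 4.8 m (single drainage).
U ≤ 60%: T_v = (π/4)·U² = (π/4)×0.47² = 0.17349.
t = T_v·H_d²/c_v = 0.17349×4.8²/4.3 = 0.9296 years.

t ≈ 0.93 years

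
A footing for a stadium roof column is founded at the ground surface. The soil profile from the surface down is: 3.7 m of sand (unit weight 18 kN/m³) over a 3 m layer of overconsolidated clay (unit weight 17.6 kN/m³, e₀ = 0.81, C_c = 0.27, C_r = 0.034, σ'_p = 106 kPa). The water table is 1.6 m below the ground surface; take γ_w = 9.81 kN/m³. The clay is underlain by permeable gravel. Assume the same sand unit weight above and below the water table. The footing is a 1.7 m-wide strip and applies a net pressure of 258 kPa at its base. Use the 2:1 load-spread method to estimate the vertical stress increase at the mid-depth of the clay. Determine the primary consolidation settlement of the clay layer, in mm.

S_c ≈ 41 mm

Mid-depth of clay below the ground surface: z = 3.7 + 3/2 = 5.2 m.
Total vertical stress at mid-clay: σ_v = 18×3.7 + 17.6×1.5 = 93 kPa.
Pore pressure: u = 9.81×(5.2 − 1.6) = 35.316 kPa.
Initial effective stress: σ'_0 = σ_v − u = 93 − 35.316 = 57.684 kPa.
Stress increase at mid-clay by the 2:1 spreading method:
Δσ = qB/(B+z) = 258×1.7/(1.7+5.2) = 63.565 kPa
Final effective stress: σ'_f = 57.684 + 63.565 = 121.25 kPa.
σ'_f = 121.25 > σ'_p = 106 kPa, so the stress path crosses the preconsolidation pressure — recompression up to σ'_p, then virgin compression beyond:
S_c = H/(1+e₀)·[C_r·log₁₀(σ'_p/σ'_0) + C_c·log₁₀(σ'_f/σ'_p)]
    = 3/1.81 × [0.034×log₁₀(106/57.684) + 0.27×log₁₀(121.25/106)]
    = 1.6575 × [0.0089845 + 0.015761] = 0.04102 m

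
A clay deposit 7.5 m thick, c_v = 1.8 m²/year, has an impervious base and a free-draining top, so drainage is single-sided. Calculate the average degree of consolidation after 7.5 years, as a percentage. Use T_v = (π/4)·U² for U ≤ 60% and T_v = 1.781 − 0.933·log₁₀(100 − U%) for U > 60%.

Drainage path length: H_d = H = 7.5 m (single drainage).
T_v = c_v·t/H_d² = 1.8×7.5/7.5² = 0.24.
T_v = 0.24 corresponds to the U ≤ 60% branch:
U = √(4T_v/π) = 0.5528

U ≈ 55.3 %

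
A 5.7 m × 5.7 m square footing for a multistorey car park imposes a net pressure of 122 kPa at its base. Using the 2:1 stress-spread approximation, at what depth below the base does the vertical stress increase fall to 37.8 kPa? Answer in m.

z ≈ 4.54 m

2:1 spreading — at depth z the loaded area has grown by z in each plan dimension:
qB²/(B+z)² = Δσ_z ⇒ z = B(√(q/Δσ_z) − 1) = 5.7×(√(122/37.8) − 1) = 4.54 m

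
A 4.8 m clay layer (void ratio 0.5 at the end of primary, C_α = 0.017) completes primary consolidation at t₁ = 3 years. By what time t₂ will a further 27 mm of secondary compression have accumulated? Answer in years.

S_s = C_α·H/(1+e_p)·log₁₀(t₂/t₁) ⇒ log₁₀(t₂/t₁) = S_s·(1+e_p)/(C_α·H).
log₁₀(t₂/t₁) = 0.027 × (1+0.5) / (0.017×4.8) = 0.4963
t₂ = t₁ × 10^0.4963 = 3 × 3.136 = 9.407 years

t₂ ≈ 9.41 years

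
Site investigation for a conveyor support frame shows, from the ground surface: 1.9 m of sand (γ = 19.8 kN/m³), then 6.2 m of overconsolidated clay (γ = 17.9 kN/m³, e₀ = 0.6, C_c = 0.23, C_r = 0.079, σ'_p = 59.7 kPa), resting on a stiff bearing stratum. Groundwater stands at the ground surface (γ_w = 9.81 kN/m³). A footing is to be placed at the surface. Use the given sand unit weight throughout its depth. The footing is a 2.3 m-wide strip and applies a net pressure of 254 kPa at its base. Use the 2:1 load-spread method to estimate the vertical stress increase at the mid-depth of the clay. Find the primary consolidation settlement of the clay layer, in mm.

Mid-depth of clay below the ground surface: z = 1.9 + 6.2/2 = 5 m.
Total vertical stress at mid-clay: σ_v = 19.8×1.9 + 17.9×3.1 = 93.11 kPa.
Pore pressure: u = 9.81×(5 − 0) = 49.05 kPa.
Initial effective stress: σ'_0 = σ_v − u = 93.11 − 49.05 = 44.06 kPa.
Stress increase at mid-clay by the 2:1 spreading method:
Δσ = qB/(B+z) = 254×2.3/(2.3+5) = 80.027 kPa
Final effective stress: σ'_f = 44.06 + 80.027 = 124.09 kPa.
σ'_f = 124.09 > σ'_p = 59.7 kPa, so the stress path crosses the preconsolidation pressure — recompression up to σ'_p, then virgin compression beyond:
S_c = H/(1+e₀)·[C_r·log₁₀(σ'_p/σ'_0) + C_c·log₁₀(σ'_f/σ'_p)]
    = 6.2/1.6 × [0.079×log₁₀(59.7/44.06) + 0.23×log₁₀(124.09/59.7)]
    = 3.875 × [0.010422 + 0.073085] = 0.3236 m

S_c ≈ 324 mm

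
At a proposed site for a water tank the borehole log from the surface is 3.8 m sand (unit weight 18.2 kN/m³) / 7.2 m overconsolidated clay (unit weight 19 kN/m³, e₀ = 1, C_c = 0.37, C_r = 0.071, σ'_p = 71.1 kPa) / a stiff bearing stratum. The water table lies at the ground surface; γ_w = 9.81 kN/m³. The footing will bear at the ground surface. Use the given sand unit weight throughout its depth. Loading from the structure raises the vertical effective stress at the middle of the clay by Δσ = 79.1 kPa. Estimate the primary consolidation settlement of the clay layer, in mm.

S_c ≈ 419 mm

Mid-depth of clay below the ground surface: z = 3.8 + 7.2/2 = 7.4 m.
Total vertical stress at mid-clay: σ_v = 18.2×3.8 + 19×3.6 = 137.56 kPa.
Pore pressure: u = 9.81×(7.4 − 0) = 72.594 kPa.
Initial effective stress: σ'_0 = σ_v − u = 137.56 − 72.594 = 64.966 kPa.
Final effective stress: σ'_f = 64.966 + 79.1 = 144.07 kPa.
σ'_f = 144.07 > σ'_p = 71.1 kPa, so the stress path crosses the preconsolidation pressure — recompression up to σ'_p, then virgin compression beyond:
S_c = H/(1+e₀)·[C_r·log₁₀(σ'_p/σ'_0) + C_c·log₁₀(σ'_f/σ'_p)]
    = 7.2/2 × [0.071×log₁₀(71.1/64.966) + 0.37×log₁₀(144.07/71.1)]
    = 3.6 × [0.002782 + 0.11348] = 0.4185 m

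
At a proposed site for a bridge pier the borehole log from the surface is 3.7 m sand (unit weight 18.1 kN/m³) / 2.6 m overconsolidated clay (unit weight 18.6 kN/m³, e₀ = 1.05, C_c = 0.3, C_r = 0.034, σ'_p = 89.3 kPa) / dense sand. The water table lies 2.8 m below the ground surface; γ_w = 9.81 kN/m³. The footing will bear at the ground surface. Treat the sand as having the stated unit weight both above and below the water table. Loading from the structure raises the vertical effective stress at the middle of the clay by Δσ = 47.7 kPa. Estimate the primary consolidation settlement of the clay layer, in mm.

S_c ≈ 49.7 mm

Mid-depth of clay below the ground surface: z = 3.7 + 2.6/2 = 5 m.
Total vertical stress at mid-clay: σ_v = 18.1×3.7 + 18.6×1.3 = 91.15 kPa.
Pore pressure: u = 9.81×(5 − 2.8) = 21.582 kPa.
Initial effective stress: σ'_0 = σ_v − u = 91.15 − 21.582 = 69.568 kPa.
Final effective stress: σ'_f = 69.568 + 47.7 = 117.27 kPa.
σ'_f = 117.27 > σ'_p = 89.3 kPa, so the stress path crosses the preconsolidation pressure — recompression up to σ'_p, then virgin compression beyond:
S_c = H/(1+e₀)·[C_r·log₁₀(σ'_p/σ'_0) + C_c·log₁₀(σ'_f/σ'_p)]
    = 2.6/2.05 × [0.034×log₁₀(89.3/69.568) + 0.3×log₁₀(117.27/89.3)]
    = 1.2683 × [0.003687 + 0.035501] = 0.0497 m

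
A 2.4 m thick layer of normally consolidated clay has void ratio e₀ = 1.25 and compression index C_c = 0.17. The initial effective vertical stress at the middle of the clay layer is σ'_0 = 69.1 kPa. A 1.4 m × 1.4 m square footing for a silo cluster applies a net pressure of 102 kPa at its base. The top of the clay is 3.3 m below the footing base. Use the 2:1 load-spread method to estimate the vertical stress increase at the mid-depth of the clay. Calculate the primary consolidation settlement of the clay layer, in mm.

S_c ≈ 6.29 mm

Mid-depth of clay below the footing base: z = 3.3 + 2.4/2 = 4.5 m.
Stress increase at mid-clay by the 2:1 spreading method:
Δσ = qBL/((B+z)(L+z)) = 102×1.4×1.4/((1.4+4.5)(1.4+4.5)) = 5.7432 kPa
Final effective stress: σ'_f = σ'_0 + Δσ = 69.1 + 5.7432 = 74.843 kPa.
Normally consolidated clay, so the full stress increment lies on the virgin compression line:
S_c = C_c·H/(1+e₀)·log₁₀(σ'_f/σ'_0) = 0.17×2.4/(1+1.25)×log₁₀(74.843/69.1)
    = 0.18133 × 0.034673 = 0.006287 m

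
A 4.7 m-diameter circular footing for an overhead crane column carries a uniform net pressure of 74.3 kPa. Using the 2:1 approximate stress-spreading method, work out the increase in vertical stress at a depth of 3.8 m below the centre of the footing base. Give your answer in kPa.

By the 2:1 method the load spreads at 1 horizontal : 2 vertical, so at depth z the loaded area has grown by z in each plan dimension:
Δσ ≈ qD²/(D+z)² = 74.3×4.7²/(4.7+3.8)² = 22.717 kPa

Δσ_z ≈ 22.7 kPa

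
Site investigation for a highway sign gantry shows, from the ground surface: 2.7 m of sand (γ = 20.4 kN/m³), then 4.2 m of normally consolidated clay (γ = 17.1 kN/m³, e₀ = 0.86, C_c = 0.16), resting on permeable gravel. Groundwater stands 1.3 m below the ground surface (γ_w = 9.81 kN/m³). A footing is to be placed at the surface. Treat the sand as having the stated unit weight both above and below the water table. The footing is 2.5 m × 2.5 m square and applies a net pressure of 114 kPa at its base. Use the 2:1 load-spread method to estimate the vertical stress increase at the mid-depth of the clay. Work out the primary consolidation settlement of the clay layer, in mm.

S_c ≈ 33.2 mm

Mid-depth of clay below the ground surface: z = 2.7 + 4.2/2 = 4.8 m.
Total vertical stress at mid-clay: σ_v = 20.4×2.7 + 17.1×2.1 = 90.99 kPa.
Pore pressure: u = 9.81×(4.8 − 1.3) = 34.335 kPa.
Initial effective stress: σ'_0 = σ_v − u = 90.99 − 34.335 = 56.655 kPa.
Stress increase at mid-clay by the 2:1 spreading method:
Δσ = qBL/((B+z)(L+z)) = 114×2.5×2.5/((2.5+4.8)(2.5+4.8)) = 13.37 kPa
Final effective stress: σ'_f = σ'_0 + Δσ = 56.655 + 13.37 = 70.025 kPa.
Normally consolidated clay, so the full stress increment lies on the virgin compression line:
S_c = C_c·H/(1+e₀)·log₁₀(σ'_f/σ'_0) = 0.16×4.2/(1+0.86)×log₁₀(70.025/56.655)
    = 0.36129 × 0.092015 = 0.03324 m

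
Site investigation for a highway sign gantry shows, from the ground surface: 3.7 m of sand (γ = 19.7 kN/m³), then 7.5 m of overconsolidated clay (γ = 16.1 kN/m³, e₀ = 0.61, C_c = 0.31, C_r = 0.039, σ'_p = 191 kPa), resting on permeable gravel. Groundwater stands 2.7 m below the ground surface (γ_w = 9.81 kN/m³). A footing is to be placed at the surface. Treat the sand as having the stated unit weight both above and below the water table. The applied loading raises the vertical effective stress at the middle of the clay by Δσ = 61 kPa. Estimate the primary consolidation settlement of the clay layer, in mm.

Mid-depth of clay below the ground surface: z = 3.7 + 7.5/2 = 7.45 m.
Total vertical stress at mid-clay: σ_v = 19.7×3.7 + 16.1×3.75 = 133.27 kPa.
Pore pressure: u = 9.81×(7.45 − 2.7) = 46.598 kPa.
Initial effective stress: σ'_0 = σ_v − u = 133.27 − 46.598 = 86.672 kPa.
Final effective stress: σ'_f = 86.672 + 61 = 147.67 kPa.
σ'_f = 147.67 ≤ σ'_p = 191 kPa, so the clay remains overconsolidated and only the recompression index applies:
S_c = C_r·H/(1+e₀)·log₁₀(σ'_f/σ'_0) = 0.039×7.5/1.61×log₁₀(147.67/86.672)
    = 0.18168 × 0.23141 = 0.04204 m

S_c ≈ 42 mm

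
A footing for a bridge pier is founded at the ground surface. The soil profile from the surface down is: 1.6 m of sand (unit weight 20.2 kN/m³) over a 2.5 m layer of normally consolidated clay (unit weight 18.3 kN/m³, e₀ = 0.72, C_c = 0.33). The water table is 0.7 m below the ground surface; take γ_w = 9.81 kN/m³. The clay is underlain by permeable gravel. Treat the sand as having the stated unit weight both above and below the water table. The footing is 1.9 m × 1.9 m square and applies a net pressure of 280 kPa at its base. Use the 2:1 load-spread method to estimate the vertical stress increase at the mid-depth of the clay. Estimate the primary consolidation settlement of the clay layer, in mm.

S_c ≈ 175 mm

Mid-depth of clay below the ground surface: z = 1.6 + 2.5/2 = 2.85 m.
Total vertical stress at mid-clay: σ_v = 20.2×1.6 + 18.3×1.25 = 55.195 kPa.
Pore pressure: u = 9.81×(2.85 − 0.7) = 21.091 kPa.
Initial effective stress: σ'_0 = σ_v − u = 55.195 − 21.091 = 34.104 kPa.
Stress increase at mid-clay by the 2:1 spreading method:
Δσ = qBL/((B+z)(L+z)) = 280×1.9×1.9/((1.9+2.85)(1.9+2.85)) = 44.8 kPa
Final effective stress: σ'_f = σ'_0 + Δσ = 34.104 + 44.8 = 78.904 kPa.
Normally consolidated clay, so the full stress increment lies on the virgin compression line:
S_c = C_c·H/(1+e₀)·log₁₀(σ'_f/σ'_0) = 0.33×2.5/(1+0.72)×log₁₀(78.904/34.104)
    = 0.47965 × 0.36429 = 0.1747 m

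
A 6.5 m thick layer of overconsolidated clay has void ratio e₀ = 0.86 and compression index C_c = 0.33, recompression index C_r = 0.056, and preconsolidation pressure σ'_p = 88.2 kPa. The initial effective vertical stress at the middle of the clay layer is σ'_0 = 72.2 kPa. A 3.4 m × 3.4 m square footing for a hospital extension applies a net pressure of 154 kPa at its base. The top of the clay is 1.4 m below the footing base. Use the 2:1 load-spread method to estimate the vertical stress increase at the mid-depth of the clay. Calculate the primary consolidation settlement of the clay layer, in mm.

S_c ≈ 78.3 mm

Mid-depth of clay below the footing base: z = 1.4 + 6.5/2 = 4.65 m.
Stress increase at mid-clay by the 2:1 spreading method:
Δσ = qBL/((B+z)(L+z)) = 154×3.4×3.4/((3.4+4.65)(3.4+4.65)) = 27.472 kPa
Final effective stress: σ'_f = 72.2 + 27.472 = 99.672 kPa.
σ'_f = 99.672 > σ'_p = 88.2 kPa, so the stress path crosses the preconsolidation pressure — recompression up to σ'_p, then virgin compression beyond:
S_c = H/(1+e₀)·[C_r·log₁₀(σ'_p/σ'_0) + C_c·log₁₀(σ'_f/σ'_p)]
    = 6.5/1.86 × [0.056×log₁₀(88.2/72.2) + 0.33×log₁₀(99.672/88.2)]
    = 3.4946 × [0.0048682 + 0.017525] = 0.07826 m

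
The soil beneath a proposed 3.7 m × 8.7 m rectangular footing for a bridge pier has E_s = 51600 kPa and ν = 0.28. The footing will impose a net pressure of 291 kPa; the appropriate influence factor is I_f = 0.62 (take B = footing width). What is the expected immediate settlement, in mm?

Immediate (elastic) settlement: S_e = q·B·(1−ν²)/E_s · I_f.
S_e = 291 × 3.7 × (1 − 0.28²) / 51600 × 0.62
    = 291 × 3.7 × 0.9216 / 51600 × 0.62
    = 0.01192 m = 11.92 mm

S_e ≈ 11.9 mm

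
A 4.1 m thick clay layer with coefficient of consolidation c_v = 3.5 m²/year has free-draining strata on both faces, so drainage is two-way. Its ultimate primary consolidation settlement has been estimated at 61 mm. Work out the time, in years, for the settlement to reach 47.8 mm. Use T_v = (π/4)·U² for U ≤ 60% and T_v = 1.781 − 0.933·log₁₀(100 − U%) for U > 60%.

t ≈ 0.643 years

Drainage path length: H_d = H/2 = 2.05 m (double drainage).
U = S(t)/S_ult = 47.8/61 = 0.7836.
U > 60%: T_v = 1.781 − 0.933·log₁₀(100 − 78.361) = 0.53522.
t = T_v·H_d²/c_v = 0.53522×2.05²/3.5 = 0.6426 years.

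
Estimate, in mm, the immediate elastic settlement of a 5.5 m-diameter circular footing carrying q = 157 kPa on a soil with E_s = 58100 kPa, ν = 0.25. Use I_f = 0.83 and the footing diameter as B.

Immediate (elastic) settlement: S_e = q·B·(1−ν²)/E_s · I_f.
S_e = 157 × 5.5 × (1 − 0.25²) / 58100 × 0.83
    = 157 × 5.5 × 0.9375 / 58100 × 0.83
    = 0.01156 m = 11.56 mm

S_e ≈ 11.6 mm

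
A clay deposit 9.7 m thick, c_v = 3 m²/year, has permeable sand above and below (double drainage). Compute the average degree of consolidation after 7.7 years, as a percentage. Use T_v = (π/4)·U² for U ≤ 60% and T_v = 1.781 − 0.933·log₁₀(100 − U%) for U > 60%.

U ≈ 92.8 %

Drainage path length: H_d = H/2 = 4.85 m (double drainage).
T_v = c_v·t/H_d² = 3×7.7/4.85² = 0.98204.
T_v = 0.98204 corresponds to the U > 60% branch:
U = 1 − 10^((1.781 − T_v)/0.933)/100 = 0.9282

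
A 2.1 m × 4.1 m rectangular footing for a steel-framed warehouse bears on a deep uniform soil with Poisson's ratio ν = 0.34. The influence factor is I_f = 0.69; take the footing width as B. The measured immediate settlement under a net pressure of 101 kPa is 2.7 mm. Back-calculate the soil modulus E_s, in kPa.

S_e = q·B·(1−ν²)/E_s · I_f  ⇒  E_s = q·B·(1−ν²)·I_f / S_e.
E_s = 101 × 2.1 × 0.8844 × 0.69 / 0.0027 = 47940 kPa

E_s ≈ 47900 kPa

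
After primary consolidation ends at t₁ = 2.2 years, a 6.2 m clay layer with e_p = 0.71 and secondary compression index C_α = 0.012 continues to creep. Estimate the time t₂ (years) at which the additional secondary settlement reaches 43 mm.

t₂ ≈ 21.4 years

S_s = C_α·H/(1+e_p)·log₁₀(t₂/t₁) ⇒ log₁₀(t₂/t₁) = S_s·(1+e_p)/(C_α·H).
log₁₀(t₂/t₁) = 0.043 × (1+0.71) / (0.012×6.2) = 0.9883
t₂ = t₁ × 10^0.9883 = 2.2 × 9.734 = 21.42 years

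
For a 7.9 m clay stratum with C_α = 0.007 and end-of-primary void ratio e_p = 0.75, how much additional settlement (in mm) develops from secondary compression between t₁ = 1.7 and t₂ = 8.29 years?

Secondary compression: S_s = C_α·H/(1+e_p)·log₁₀(t₂/t₁)
S_s = 0.007×7.9/(1+0.75)×log₁₀(8.29/1.7)
    = 0.0316 × 0.6881 = 0.02174 m

S_s ≈ 21.7 mm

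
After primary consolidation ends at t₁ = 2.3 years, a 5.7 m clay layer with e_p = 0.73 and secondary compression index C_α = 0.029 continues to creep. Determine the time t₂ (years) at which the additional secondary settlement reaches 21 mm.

S_s = C_α·H/(1+e_p)·log₁₀(t₂/t₁) ⇒ log₁₀(t₂/t₁) = S_s·(1+e_p)/(C_α·H).
log₁₀(t₂/t₁) = 0.021 × (1+0.73) / (0.029×5.7) = 0.2198
t₂ = t₁ × 10^0.2198 = 2.3 × 1.659 = 3.815 years

t₂ ≈ 3.82 years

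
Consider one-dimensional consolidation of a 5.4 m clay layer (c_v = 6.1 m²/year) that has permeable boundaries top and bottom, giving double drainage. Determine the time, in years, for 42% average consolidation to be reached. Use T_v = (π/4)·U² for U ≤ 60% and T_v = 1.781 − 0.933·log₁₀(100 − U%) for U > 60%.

Drainage path length: H_d = H/2 = 2.7 m (double drainage).
U ≤ 60%: T_v = (π/4)·U² = (π/4)×0.42² = 0.13854.
t = T_v·H_d²/c_v = 0.13854×2.7²/6.1 = 0.1656 years.

t ≈ 0.166 years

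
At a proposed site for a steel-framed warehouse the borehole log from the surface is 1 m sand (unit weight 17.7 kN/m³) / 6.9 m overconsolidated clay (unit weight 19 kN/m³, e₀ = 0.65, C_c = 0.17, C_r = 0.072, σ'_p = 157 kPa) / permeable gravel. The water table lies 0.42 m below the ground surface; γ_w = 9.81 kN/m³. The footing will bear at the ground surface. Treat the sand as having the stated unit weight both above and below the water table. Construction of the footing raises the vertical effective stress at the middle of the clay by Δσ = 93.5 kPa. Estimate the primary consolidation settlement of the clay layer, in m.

S_c ≈ 0.15 m

Mid-depth of clay below the ground surface: z = 1 + 6.9/2 = 4.45 m.
Total vertical stress at mid-clay: σ_v = 17.7×1 + 19×3.45 = 83.25 kPa.
Pore pressure: u = 9.81×(4.45 − 0.42) = 39.534 kPa.
Initial effective stress: σ'_0 = σ_v − u = 83.25 − 39.534 = 43.716 kPa.
Final effective stress: σ'_f = 43.716 + 93.5 = 137.22 kPa.
σ'_f = 137.22 ≤ σ'_p = 157 kPa, so the clay remains overconsolidated and only the recompression index applies:
S_c = C_r·H/(1+e₀)·log₁₀(σ'_f/σ'_0) = 0.072×6.9/1.65×log₁₀(137.22/43.716)
    = 0.30109 × 0.49678 = 0.1496 m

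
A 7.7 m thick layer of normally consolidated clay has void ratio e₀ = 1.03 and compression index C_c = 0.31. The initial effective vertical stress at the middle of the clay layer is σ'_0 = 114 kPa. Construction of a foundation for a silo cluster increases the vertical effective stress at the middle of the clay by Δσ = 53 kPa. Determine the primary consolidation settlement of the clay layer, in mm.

S_c ≈ 195 mm

Final effective stress: σ'_f = σ'_0 + Δσ = 114 + 53 = 167 kPa.
Normally consolidated clay, so the full stress increment lies on the virgin compression line:
S_c = C_c·H/(1+e₀)·log₁₀(σ'_f/σ'_0) = 0.31×7.7/(1+1.03)×log₁₀(167/114)
    = 1.1759 × 0.16581 = 0.195 m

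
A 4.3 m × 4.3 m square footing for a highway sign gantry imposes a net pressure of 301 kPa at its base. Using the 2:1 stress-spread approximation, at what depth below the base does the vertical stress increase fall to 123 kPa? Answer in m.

z ≈ 2.43 m

2:1 spreading — at depth z the loaded area has grown by z in each plan dimension:
qB²/(B+z)² = Δσ_z ⇒ z = B(√(q/Δσ_z) − 1) = 4.3×(√(301/123) − 1) = 2.427 m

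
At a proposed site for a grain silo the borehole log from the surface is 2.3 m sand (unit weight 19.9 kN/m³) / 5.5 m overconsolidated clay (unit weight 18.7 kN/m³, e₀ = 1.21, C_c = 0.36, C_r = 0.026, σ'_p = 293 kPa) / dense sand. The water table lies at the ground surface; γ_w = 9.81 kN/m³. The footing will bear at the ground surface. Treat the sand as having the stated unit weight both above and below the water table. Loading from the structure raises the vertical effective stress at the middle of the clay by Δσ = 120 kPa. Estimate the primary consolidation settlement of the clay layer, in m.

S_c ≈ 0.0353 m

Mid-depth of clay below the ground surface: z = 2.3 + 5.5/2 = 5.05 m.
Total vertical stress at mid-clay: σ_v = 19.9×2.3 + 18.7×2.75 = 97.195 kPa.
Pore pressure: u = 9.81×(5.05 − 0) = 49.541 kPa.
Initial effective stress: σ'_0 = σ_v − u = 97.195 − 49.541 = 47.654 kPa.
Final effective stress: σ'_f = 47.654 + 120 = 167.65 kPa.
σ'_f = 167.65 ≤ σ'_p = 293 kPa, so the clay remains overconsolidated and only the recompression index applies:
S_c = C_r·H/(1+e₀)·log₁₀(σ'_f/σ'_0) = 0.026×5.5/2.21×log₁₀(167.65/47.654)
    = 0.064706 × 0.5463 = 0.03535 m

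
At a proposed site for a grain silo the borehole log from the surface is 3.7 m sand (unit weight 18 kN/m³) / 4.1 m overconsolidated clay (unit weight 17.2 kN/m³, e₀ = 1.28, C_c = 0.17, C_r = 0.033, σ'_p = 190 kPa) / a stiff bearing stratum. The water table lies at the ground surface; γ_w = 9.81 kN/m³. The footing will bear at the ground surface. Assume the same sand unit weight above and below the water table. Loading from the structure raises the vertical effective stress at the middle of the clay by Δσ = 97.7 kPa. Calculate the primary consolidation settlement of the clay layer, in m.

S_c ≈ 0.0296 m

Mid-depth of clay below the ground surface: z = 3.7 + 4.1/2 = 5.75 m.
Total vertical stress at mid-clay: σ_v = 18×3.7 + 17.2×2.05 = 101.86 kPa.
Pore pressure: u = 9.81×(5.75 − 0) = 56.408 kPa.
Initial effective stress: σ'_0 = σ_v − u = 101.86 − 56.408 = 45.452 kPa.
Final effective stress: σ'_f = 45.452 + 97.7 = 143.15 kPa.
σ'_f = 143.15 ≤ σ'_p = 190 kPa, so the clay remains overconsolidated and only the recompression index applies:
S_c = C_r·H/(1+e₀)·log₁₀(σ'_f/σ'_0) = 0.033×4.1/2.28×log₁₀(143.15/45.452)
    = 0.059341 × 0.49824 = 0.02957 m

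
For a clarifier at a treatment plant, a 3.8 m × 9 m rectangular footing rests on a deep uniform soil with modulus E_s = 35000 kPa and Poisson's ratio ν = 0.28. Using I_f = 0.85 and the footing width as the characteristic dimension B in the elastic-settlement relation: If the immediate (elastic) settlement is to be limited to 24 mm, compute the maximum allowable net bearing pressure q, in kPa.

S_e = q·B·(1−ν²)/E_s · I_f  ⇒  q = S_e·E_s / (B·(1−ν²)·I_f).
q = 0.024 × 35000 / (3.8 × 0.9216 × 0.85) = 282.2 kPa

q ≈ 282 kPa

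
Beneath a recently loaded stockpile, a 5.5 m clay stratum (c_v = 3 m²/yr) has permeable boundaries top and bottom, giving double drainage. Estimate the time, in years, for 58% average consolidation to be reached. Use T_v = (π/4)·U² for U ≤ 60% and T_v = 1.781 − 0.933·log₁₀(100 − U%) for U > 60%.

Drainage path length: H_d = H/2 = 2.75 m (double drainage).
U ≤ 60%: T_v = (π/4)·U² = (π/4)×0.58² = 0.26421.
t = T_v·H_d²/c_v = 0.26421×2.75²/3 = 0.666 years.

t ≈ 0.666 years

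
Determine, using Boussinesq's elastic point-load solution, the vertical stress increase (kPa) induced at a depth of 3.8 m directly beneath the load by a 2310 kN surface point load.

Δσ_z ≈ 76.4 kPa

Boussinesq vertical stress below a point load on an elastic half-space:
Δσ_z = 3P/(2πz²) · [1 + (r/z)²]^(−5/2)
r/z = 0/3.8 = 0; [1+(r/z)²]^(−5/2) = 1.
Δσ_z = 3×2310/(2π×3.8²) × 1 = 76.381 × 1 = 76.38 kPa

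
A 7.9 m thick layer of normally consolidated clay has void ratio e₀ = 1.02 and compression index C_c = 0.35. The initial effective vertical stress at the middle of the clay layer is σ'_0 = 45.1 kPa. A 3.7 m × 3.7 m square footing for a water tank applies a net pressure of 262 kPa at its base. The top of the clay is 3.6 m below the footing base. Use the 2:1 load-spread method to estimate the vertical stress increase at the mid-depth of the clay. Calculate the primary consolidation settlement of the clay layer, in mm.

S_c ≈ 290 mm

Mid-depth of clay below the footing base: z = 3.6 + 7.9/2 = 7.55 m.
Stress increase at mid-clay by the 2:1 spreading method:
Δσ = qBL/((B+z)(L+z)) = 262×3.7×3.7/((3.7+7.55)(3.7+7.55)) = 28.34 kPa
Final effective stress: σ'_f = σ'_0 + Δσ = 45.1 + 28.34 = 73.44 kPa.
Normally consolidated clay, so the full stress increment lies on the virgin compression line:
S_c = C_c·H/(1+e₀)·log₁₀(σ'_f/σ'_0) = 0.35×7.9/(1+1.02)×log₁₀(73.44/45.1)
    = 1.3688 × 0.21176 = 0.2899 m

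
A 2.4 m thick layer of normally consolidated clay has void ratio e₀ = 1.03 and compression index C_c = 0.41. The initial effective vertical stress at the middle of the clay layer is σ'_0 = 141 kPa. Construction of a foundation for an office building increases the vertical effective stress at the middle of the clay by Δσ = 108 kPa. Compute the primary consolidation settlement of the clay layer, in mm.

S_c ≈ 120 mm

Final effective stress: σ'_f = σ'_0 + Δσ = 141 + 108 = 249 kPa.
Normally consolidated clay, so the full stress increment lies on the virgin compression line:
S_c = C_c·H/(1+e₀)·log₁₀(σ'_f/σ'_0) = 0.41×2.4/(1+1.03)×log₁₀(249/141)
    = 0.48473 × 0.24698 = 0.1197 m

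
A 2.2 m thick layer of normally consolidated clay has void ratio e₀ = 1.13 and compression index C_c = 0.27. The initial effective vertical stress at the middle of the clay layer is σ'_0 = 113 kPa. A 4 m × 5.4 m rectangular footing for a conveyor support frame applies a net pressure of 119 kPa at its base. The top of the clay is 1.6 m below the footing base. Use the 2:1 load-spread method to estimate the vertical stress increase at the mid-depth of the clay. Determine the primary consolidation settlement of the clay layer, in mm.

Mid-depth of clay below the footing base: z = 1.6 + 2.2/2 = 2.7 m.
Stress increase at mid-clay by the 2:1 spreading method:
Δσ = qBL/((B+z)(L+z)) = 119×4×5.4/((4+2.7)(5.4+2.7)) = 47.363 kPa
Final effective stress: σ'_f = σ'_0 + Δσ = 113 + 47.363 = 160.36 kPa.
Normally consolidated clay, so the full stress increment lies on the virgin compression line:
S_c = C_c·H/(1+e₀)·log₁₀(σ'_f/σ'_0) = 0.27×2.2/(1+1.13)×log₁₀(160.36/113)
    = 0.27887 × 0.15202 = 0.04239 m

S_c ≈ 42.4 mm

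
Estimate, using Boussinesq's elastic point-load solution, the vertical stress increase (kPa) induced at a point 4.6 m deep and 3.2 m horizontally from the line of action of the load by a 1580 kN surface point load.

Boussinesq vertical stress below a point load on an elastic half-space:
Δσ_z = 3P/(2πz²) · [1 + (r/z)²]^(−5/2)
r/z = 3.2/4.6 = 0.69565; [1+(r/z)²]^(−5/2) = 0.37279.
Δσ_z = 3×1580/(2π×4.6²) × 0.37279 = 35.652 × 0.37279 = 13.29 kPa

Δσ_z ≈ 13.3 kPa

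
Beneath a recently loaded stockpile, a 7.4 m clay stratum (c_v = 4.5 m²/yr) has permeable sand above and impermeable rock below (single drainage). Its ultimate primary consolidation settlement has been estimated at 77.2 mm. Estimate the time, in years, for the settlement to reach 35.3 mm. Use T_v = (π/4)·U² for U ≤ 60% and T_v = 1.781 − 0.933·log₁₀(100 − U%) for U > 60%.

t ≈ 2 years

Drainage path length: H_d = H = 7.4 m (single drainage).
U = S(t)/S_ult = 35.3/77.2 = 0.4573.
U ≤ 60%: T_v = (π/4)·U² = (π/4)×0.45725² = 0.16421.
t = T_v·H_d²/c_v = 0.16421×7.4²/4.5 = 1.998 years.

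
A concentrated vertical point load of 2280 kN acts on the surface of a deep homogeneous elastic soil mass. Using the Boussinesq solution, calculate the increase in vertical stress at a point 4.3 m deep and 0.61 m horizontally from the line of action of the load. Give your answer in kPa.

Δσ_z ≈ 56 kPa

Boussinesq vertical stress below a point load on an elastic half-space:
Δσ_z = 3P/(2πz²) · [1 + (r/z)²]^(−5/2)
r/z = 0.61/4.3 = 0.14186; [1+(r/z)²]^(−5/2) = 0.95141.
Δσ_z = 3×2280/(2π×4.3²) × 0.95141 = 58.876 × 0.95141 = 56.02 kPa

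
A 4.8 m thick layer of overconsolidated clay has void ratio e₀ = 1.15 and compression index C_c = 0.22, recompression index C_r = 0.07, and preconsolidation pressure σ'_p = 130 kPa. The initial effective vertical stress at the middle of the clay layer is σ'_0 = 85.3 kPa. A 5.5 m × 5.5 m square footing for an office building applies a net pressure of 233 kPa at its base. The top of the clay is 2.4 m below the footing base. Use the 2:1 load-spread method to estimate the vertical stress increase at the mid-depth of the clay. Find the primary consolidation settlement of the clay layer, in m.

Mid-depth of clay below the footing base: z = 2.4 + 4.8/2 = 4.8 m.
Stress increase at mid-clay by the 2:1 spreading method:
Δσ = qBL/((B+z)(L+z)) = 233×5.5×5.5/((5.5+4.8)(5.5+4.8)) = 66.437 kPa
Final effective stress: σ'_f = 85.3 + 66.437 = 151.74 kPa.
σ'_f = 151.74 > σ'_p = 130 kPa, so the stress path crosses the preconsolidation pressure — recompression up to σ'_p, then virgin compression beyond:
S_c = H/(1+e₀)·[C_r·log₁₀(σ'_p/σ'_0) + C_c·log₁₀(σ'_f/σ'_p)]
    = 4.8/2.15 × [0.07×log₁₀(130/85.3) + 0.22×log₁₀(151.74/130)]
    = 2.2326 × [0.01281 + 0.014774] = 0.06158 m

S_c ≈ 0.0616 m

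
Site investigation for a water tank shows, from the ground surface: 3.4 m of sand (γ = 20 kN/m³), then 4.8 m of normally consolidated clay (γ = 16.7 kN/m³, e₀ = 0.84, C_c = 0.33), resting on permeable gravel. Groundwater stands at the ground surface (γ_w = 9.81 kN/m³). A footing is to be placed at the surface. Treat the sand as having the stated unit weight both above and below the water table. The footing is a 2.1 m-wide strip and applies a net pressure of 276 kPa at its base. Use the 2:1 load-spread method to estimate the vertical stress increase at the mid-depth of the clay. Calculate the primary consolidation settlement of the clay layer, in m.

Mid-depth of clay below the ground surface: z = 3.4 + 4.8/2 = 5.8 m.
Total vertical stress at mid-clay: σ_v = 20×3.4 + 16.7×2.4 = 108.08 kPa.
Pore pressure: u = 9.81×(5.8 − 0) = 56.898 kPa.
Initial effective stress: σ'_0 = σ_v − u = 108.08 − 56.898 = 51.182 kPa.
Stress increase at mid-clay by the 2:1 spreading method:
Δσ = qB/(B+z) = 276×2.1/(2.1+5.8) = 73.367 kPa
Final effective stress: σ'_f = σ'_0 + Δσ = 51.182 + 73.367 = 124.55 kPa.
Normally consolidated clay, so the full stress increment lies on the virgin compression line:
S_c = C_c·H/(1+e₀)·log₁₀(σ'_f/σ'_0) = 0.33×4.8/(1+0.84)×log₁₀(124.55/51.182)
    = 0.86087 × 0.38623 = 0.3325 m

S_c ≈ 0.332 m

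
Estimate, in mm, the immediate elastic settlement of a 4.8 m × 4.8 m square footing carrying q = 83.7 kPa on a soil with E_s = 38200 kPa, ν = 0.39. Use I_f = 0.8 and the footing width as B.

S_e ≈ 7.13 mm

Immediate (elastic) settlement: S_e = q·B·(1−ν²)/E_s · I_f.
S_e = 83.7 × 4.8 × (1 − 0.39²) / 38200 × 0.8
    = 83.7 × 4.8 × 0.8479 / 38200 × 0.8
    = 0.007134 m = 7.134 mm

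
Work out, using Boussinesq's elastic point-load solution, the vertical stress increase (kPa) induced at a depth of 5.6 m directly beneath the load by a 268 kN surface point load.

Δσ_z ≈ 4.08 kPa

Boussinesq vertical stress below a point load on an elastic half-space:
Δσ_z = 3P/(2πz²) · [1 + (r/z)²]^(−5/2)
r/z = 0/5.6 = 0; [1+(r/z)²]^(−5/2) = 1.
Δσ_z = 3×268/(2π×5.6²) × 1 = 4.0804 × 1 = 4.08 kPa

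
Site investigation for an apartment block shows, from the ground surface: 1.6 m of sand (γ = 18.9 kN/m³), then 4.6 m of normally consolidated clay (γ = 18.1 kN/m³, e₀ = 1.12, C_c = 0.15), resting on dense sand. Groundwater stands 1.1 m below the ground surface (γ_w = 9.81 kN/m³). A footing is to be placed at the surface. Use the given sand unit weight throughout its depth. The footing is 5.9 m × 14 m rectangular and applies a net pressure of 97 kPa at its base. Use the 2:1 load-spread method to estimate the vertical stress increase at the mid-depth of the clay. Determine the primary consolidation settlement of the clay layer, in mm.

Mid-depth of clay below the ground surface: z = 1.6 + 4.6/2 = 3.9 m.
Total vertical stress at mid-clay: σ_v = 18.9×1.6 + 18.1×2.3 = 71.87 kPa.
Pore pressure: u = 9.81×(3.9 − 1.1) = 27.468 kPa.
Initial effective stress: σ'_0 = σ_v − u = 71.87 − 27.468 = 44.402 kPa.
Stress increase at mid-clay by the 2:1 spreading method:
Δσ = qBL/((B+z)(L+z)) = 97×5.9×14/((5.9+3.9)(14+3.9)) = 45.674 kPa
Final effective stress: σ'_f = σ'_0 + Δσ = 44.402 + 45.674 = 90.076 kPa.
Normally consolidated clay, so the full stress increment lies on the virgin compression line:
S_c = C_c·H/(1+e₀)·log₁₀(σ'_f/σ'_0) = 0.15×4.6/(1+1.12)×log₁₀(90.076/44.402)
    = 0.32547 × 0.30721 = 0.09999 m

S_c ≈ 100 mm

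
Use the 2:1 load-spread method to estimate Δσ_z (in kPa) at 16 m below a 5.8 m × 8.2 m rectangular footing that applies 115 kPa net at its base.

Δσ_z ≈ 10.4 kPa

By the 2:1 method the load spreads at 1 horizontal : 2 vertical, so at depth z the loaded area has grown by z in each plan dimension:
Δσ = qBL/((B+z)(L+z)) = 115×5.8×8.2/((5.8+16)(8.2+16)) = 10.367 kPa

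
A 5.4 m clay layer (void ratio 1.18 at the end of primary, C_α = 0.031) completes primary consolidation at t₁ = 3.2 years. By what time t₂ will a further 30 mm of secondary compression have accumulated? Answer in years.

t₂ ≈ 7.87 years

S_s = C_α·H/(1+e_p)·log₁₀(t₂/t₁) ⇒ log₁₀(t₂/t₁) = S_s·(1+e_p)/(C_α·H).
log₁₀(t₂/t₁) = 0.03 × (1+1.18) / (0.031×5.4) = 0.3907
t₂ = t₁ × 10^0.3907 = 3.2 × 2.459 = 7.867 years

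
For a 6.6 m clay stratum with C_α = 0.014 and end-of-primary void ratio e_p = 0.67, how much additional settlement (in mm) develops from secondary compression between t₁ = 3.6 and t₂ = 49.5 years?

S_s ≈ 63 mm

Secondary compression: S_s = C_α·H/(1+e_p)·log₁₀(t₂/t₁)
S_s = 0.014×6.6/(1+0.67)×log₁₀(49.5/3.6)
    = 0.05533 × 1.138 = 0.06298 m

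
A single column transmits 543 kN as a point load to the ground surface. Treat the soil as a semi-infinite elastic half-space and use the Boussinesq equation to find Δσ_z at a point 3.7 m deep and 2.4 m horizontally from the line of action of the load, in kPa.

Δσ_z ≈ 7.87 kPa

Boussinesq vertical stress below a point load on an elastic half-space:
Δσ_z = 3P/(2πz²) · [1 + (r/z)²]^(−5/2)
r/z = 2.4/3.7 = 0.64865; [1+(r/z)²]^(−5/2) = 0.41563.
Δσ_z = 3×543/(2π×3.7²) × 0.41563 = 18.938 × 0.41563 = 7.871 kPa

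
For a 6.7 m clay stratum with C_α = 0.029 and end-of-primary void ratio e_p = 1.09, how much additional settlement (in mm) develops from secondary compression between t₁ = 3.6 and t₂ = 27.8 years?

S_s ≈ 82.5 mm

Secondary compression: S_s = C_α·H/(1+e_p)·log₁₀(t₂/t₁)
S_s = 0.029×6.7/(1+1.09)×log₁₀(27.8/3.6)
    = 0.09297 × 0.8877 = 0.08253 m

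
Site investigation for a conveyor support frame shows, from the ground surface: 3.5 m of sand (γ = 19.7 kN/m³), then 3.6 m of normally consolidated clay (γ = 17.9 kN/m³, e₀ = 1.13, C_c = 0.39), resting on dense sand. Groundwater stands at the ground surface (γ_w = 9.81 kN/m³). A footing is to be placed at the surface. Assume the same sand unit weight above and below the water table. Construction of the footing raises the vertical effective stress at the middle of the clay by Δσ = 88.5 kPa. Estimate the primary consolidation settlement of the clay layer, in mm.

Mid-depth of clay below the ground surface: z = 3.5 + 3.6/2 = 5.3 m.
Total vertical stress at mid-clay: σ_v = 19.7×3.5 + 17.9×1.8 = 101.17 kPa.
Pore pressure: u = 9.81×(5.3 − 0) = 51.993 kPa.
Initial effective stress: σ'_0 = σ_v − u = 101.17 − 51.993 = 49.177 kPa.
Final effective stress: σ'_f = σ'_0 + Δσ = 49.177 + 88.5 = 137.68 kPa.
Normally consolidated clay, so the full stress increment lies on the virgin compression line:
S_c = C_c·H/(1+e₀)·log₁₀(σ'_f/σ'_0) = 0.39×3.6/(1+1.13)×log₁₀(137.68/49.177)
    = 0.65915 × 0.44711 = 0.2947 m

S_c ≈ 295 mm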